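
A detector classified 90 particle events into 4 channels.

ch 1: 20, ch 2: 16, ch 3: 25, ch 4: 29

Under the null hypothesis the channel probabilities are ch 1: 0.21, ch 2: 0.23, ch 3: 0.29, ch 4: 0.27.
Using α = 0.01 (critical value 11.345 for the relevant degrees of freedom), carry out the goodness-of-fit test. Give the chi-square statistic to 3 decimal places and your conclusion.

Expected counts E_i = n·p_i: 90×0.21 = 18.9, 90×0.23 = 20.7, 90×0.29 = 26.1, 90×0.27 = 24.3.
cat         O        E   (O−E)²/E
ch 1       20     18.9     0.0640
ch 2       16     20.7     1.0671
ch 3       25     26.1     0.0464
ch 4       29     24.3     0.9091
Sum = 2.087
df = 3. Since 2.087 < 11.345, we do not reject H₀.

2.087; do not reject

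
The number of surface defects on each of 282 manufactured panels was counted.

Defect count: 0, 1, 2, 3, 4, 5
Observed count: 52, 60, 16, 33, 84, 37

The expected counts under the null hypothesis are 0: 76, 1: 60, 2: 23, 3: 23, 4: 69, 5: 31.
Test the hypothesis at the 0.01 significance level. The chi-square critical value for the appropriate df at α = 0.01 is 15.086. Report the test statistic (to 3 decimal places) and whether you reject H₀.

cat         O        E   (O−E)²/E
0          52       76     7.5789
1          60       60     0.0000
2          16       23     2.1304
3          33       23     4.3478
4          84       69     3.2609
5          37       31     1.1613
Sum = 18.479
df = 5. Since 18.479 > 15.086, we reject H₀.

18.479; reject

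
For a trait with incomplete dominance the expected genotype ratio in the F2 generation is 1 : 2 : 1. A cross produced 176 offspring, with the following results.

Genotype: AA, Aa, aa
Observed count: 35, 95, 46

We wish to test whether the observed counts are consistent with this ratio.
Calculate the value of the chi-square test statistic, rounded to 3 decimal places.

2.489

Ratio total = 4. Expected counts: 176×1/4 = 44, 176×2/4 = 88, 176×1/4 = 44.
AA: (35 − 44)²/44 = 81/44 = 1.8409
Aa: (95 − 88)²/88 = 49/88 = 0.5568
aa: (46 − 44)²/44 = 4/44 = 0.0909
Sum = 2.489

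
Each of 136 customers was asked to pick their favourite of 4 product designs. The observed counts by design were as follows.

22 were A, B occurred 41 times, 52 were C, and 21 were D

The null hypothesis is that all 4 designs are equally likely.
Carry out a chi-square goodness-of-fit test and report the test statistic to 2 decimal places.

20.18

Expected count for each of the 4 categories: 136/4 = 34.
A: (22 − 34)²/34 = 144/34 = 4.235
B: (41 − 34)²/34 = 49/34 = 1.441
C: (52 − 34)²/34 = 324/34 = 9.529
D: (21 − 34)²/34 = 169/34 = 4.971
Sum = 20.18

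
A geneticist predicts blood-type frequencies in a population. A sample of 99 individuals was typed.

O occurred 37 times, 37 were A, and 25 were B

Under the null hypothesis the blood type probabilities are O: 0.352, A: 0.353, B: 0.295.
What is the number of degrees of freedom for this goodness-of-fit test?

There are k = 3 categories and no parameters were estimated from the data, so df = 3 − 1 = 2.

2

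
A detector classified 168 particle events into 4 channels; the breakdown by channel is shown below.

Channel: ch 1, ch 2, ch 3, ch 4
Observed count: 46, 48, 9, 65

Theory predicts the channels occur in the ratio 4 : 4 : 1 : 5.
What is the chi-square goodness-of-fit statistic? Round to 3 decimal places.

1.250

Ratio total = 14. Expected counts: 168×4/14 = 48, 168×4/14 = 48, 168×1/14 = 12, 168×5/14 = 60.
ch 1: (46 − 48)²/48 = 4/48 = 0.0833
ch 2: (48 − 48)²/48 = 0/48 = 0.0000
ch 3: (9 − 12)²/12 = 9/12 = 0.7500
ch 4: (65 − 60)²/60 = 25/60 = 0.4167
Sum = 1.250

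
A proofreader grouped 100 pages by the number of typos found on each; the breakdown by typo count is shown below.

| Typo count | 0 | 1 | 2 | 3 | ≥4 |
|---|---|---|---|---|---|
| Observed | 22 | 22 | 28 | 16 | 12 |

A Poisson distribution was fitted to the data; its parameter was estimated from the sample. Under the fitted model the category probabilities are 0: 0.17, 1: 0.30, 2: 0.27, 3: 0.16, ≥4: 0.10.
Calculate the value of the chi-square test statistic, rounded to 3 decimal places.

Expected counts E_i = n·p_i: 100×0.17 = 17, 100×0.30 = 30, 100×0.27 = 27, 100×0.16 = 16, 100×0.10 = 10.
0: (22 − 17)²/17 = 25/17 = 1.4706
1: (22 − 30)²/30 = 64/30 = 2.1333
2: (28 − 27)²/27 = 1/27 = 0.0370
3: (16 − 16)²/16 = 0/16 = 0.0000
≥4: (12 − 10)²/10 = 4/10 = 0.4000
Sum = 4.041

4.041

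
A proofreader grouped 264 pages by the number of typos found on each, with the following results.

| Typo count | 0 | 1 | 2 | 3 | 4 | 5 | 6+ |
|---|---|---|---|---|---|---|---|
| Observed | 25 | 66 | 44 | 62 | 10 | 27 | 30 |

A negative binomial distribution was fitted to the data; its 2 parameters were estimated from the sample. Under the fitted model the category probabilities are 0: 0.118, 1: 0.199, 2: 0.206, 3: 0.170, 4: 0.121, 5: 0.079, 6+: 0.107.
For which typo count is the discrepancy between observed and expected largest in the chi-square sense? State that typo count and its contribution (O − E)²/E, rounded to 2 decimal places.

Expected counts E_i = n·p_i: 264×0.118 = 31.152, 264×0.199 = 52.536, 264×0.206 = 54.384, 264×0.170 = 44.88, 264×0.121 = 31.944, 264×0.079 = 20.856, 264×0.107 = 28.248.
0: (25 − 31.152)²/31.152 = 37.847104/31.152 = 1.215
1: (66 − 52.536)²/52.536 = 181.279296/52.536 = 3.451
2: (44 − 54.384)²/54.384 = 107.827456/54.384 = 1.983
3: (62 − 44.88)²/44.88 = 293.0944/44.88 = 6.531
4: (10 − 31.944)²/31.944 = 481.539136/31.944 = 15.074
5: (27 − 20.856)²/20.856 = 37.748736/20.856 = 1.810
6+: (30 − 28.248)²/28.248 = 3.069504/28.248 = 0.109
The largest term is for 4: 15.07.

4, 15.07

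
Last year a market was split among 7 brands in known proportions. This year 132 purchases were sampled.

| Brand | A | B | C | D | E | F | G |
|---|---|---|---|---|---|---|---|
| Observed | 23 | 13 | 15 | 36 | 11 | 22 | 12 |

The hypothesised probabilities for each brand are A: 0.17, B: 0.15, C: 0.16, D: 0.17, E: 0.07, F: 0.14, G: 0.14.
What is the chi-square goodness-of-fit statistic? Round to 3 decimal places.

15.595

Expected counts E_i = n·p_i: 132×0.17 = 22.44, 132×0.15 = 19.8, 132×0.16 = 21.12, 132×0.17 = 22.44, 132×0.07 = 9.24, 132×0.14 = 18.48, 132×0.14 = 18.48.
χ² = (23−22.44)²/22.44 + (13−19.8)²/19.8 + (15−21.12)²/21.12 + (36−22.44)²/22.44 + (11−9.24)²/9.24 + (22−18.48)²/18.48 + (12−18.48)²/18.48
   = 0.0140 + 2.3354 + 1.7734 + 8.1940 + 0.3352 + 0.6705 + 2.2722
Sum = 15.595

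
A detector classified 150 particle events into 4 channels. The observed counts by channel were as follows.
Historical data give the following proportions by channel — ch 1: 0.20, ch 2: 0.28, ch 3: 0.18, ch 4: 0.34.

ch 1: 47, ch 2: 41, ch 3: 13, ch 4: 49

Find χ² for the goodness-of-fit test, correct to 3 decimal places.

Expected counts E_i = n·p_i: 150×0.20 = 30, 150×0.28 = 42, 150×0.18 = 27, 150×0.34 = 51.
ch 1: (47 − 30)²/30 = 289/30 = 9.6333
ch 2: (41 − 42)²/42 = 1/42 = 0.0238
ch 3: (13 − 27)²/27 = 196/27 = 7.2593
ch 4: (49 − 51)²/51 = 4/51 = 0.0784
Sum = 16.995

16.995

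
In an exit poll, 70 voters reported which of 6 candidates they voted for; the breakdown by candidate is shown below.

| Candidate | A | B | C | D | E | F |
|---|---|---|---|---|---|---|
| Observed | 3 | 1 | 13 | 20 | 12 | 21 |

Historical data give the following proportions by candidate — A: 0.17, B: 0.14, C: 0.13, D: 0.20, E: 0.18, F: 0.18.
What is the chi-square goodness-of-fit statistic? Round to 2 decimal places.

24.43

Expected counts E_i = n·p_i: 70×0.17 = 11.9, 70×0.14 = 9.8, 70×0.13 = 9.1, 70×0.20 = 14, 70×0.18 = 12.6, 70×0.18 = 12.6.
cat         O        E   (O−E)²/E
A           3     11.9      6.656
B           1      9.8      7.902
C          13      9.1      1.671
D          20       14      2.571
E          12     12.6      0.029
F          21     12.6      5.600
Sum = 24.43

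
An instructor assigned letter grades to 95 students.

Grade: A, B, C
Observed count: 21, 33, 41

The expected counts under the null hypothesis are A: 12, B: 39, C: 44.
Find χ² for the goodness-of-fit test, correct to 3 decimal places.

7.878

χ² = (21−12)²/12 + (33−39)²/39 + (41−44)²/44
   = 6.7500 + 0.9231 + 0.2045
Sum = 7.878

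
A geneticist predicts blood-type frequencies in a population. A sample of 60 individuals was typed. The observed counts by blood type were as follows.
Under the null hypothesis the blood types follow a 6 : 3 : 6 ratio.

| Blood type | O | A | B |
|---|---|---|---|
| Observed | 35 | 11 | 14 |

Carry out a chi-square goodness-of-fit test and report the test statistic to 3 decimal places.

Ratio total = 15. Expected counts: 60×6/15 = 24, 60×3/15 = 12, 60×6/15 = 24.
χ² = (35−24)²/24 + (11−12)²/12 + (14−24)²/24
   = 5.0417 + 0.0833 + 4.1667
Sum = 9.292

9.292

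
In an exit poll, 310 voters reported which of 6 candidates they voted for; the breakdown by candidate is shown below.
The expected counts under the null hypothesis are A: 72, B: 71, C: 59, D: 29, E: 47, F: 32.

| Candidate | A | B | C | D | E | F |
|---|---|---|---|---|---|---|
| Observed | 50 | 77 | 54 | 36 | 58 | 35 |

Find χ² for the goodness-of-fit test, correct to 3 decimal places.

12.198

cat         O        E   (O−E)²/E
A          50       72     6.7222
B          77       71     0.5070
C          54       59     0.4237
D          36       29     1.6897
E          58       47     2.5745
F          35       32     0.2813
Sum = 12.198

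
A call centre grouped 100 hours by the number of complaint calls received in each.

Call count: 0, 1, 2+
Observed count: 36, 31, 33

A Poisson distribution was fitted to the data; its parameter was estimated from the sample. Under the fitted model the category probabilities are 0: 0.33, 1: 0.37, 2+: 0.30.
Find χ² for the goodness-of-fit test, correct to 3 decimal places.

1.546

Expected counts E_i = n·p_i: 100×0.33 = 33, 100×0.37 = 37, 100×0.30 = 30.
χ² = (36−33)²/33 + (31−37)²/37 + (33−30)²/30
   = 0.2727 + 0.9730 + 0.3000
Sum = 1.546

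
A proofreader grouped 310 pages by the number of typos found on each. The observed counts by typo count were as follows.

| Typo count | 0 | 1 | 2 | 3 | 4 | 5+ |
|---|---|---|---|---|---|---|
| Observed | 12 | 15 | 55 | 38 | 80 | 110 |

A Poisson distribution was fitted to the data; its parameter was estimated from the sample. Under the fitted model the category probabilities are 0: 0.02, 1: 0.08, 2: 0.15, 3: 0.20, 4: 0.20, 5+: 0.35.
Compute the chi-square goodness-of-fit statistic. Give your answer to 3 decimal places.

25.389

Expected counts E_i = n·p_i: 310×0.02 = 6.2, 310×0.08 = 24.8, 310×0.15 = 46.5, 310×0.20 = 62, 310×0.20 = 62, 310×0.35 = 108.5.
0: (12 − 6.2)²/6.2 = 33.64/6.2 = 5.4258
1: (15 − 24.8)²/24.8 = 96.04/24.8 = 3.8726
2: (55 − 46.5)²/46.5 = 72.25/46.5 = 1.5538
3: (38 − 62)²/62 = 576/62 = 9.2903
4: (80 − 62)²/62 = 324/62 = 5.2258
5+: (110 − 108.5)²/108.5 = 2.25/108.5 = 0.0207
Sum = 25.389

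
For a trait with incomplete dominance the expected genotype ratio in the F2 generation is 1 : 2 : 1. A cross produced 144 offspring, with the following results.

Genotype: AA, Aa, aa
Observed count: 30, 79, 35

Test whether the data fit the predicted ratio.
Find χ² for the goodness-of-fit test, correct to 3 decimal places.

Ratio total = 4. Expected counts: 144×1/4 = 36, 144×2/4 = 72, 144×1/4 = 36.
cat         O        E   (O−E)²/E
AA         30       36     1.0000
Aa         79       72     0.6806
aa         35       36     0.0278
Sum = 1.708

1.708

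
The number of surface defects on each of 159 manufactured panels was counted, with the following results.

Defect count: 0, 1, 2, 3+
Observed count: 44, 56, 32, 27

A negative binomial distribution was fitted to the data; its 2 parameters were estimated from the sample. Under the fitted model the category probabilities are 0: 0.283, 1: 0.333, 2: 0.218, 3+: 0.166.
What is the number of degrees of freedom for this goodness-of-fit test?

1

There are k = 4 categories and 2 parameters estimated from the data, so df = 4 − 1 − 2 = 1.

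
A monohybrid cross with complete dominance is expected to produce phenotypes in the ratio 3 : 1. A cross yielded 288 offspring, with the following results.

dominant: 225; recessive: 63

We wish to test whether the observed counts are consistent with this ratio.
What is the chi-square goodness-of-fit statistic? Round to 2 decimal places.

1.50

Ratio total = 4. Expected counts: 288×3/4 = 216, 288×1/4 = 72.
χ² = (225−216)²/216 + (63−72)²/72
   = 0.375 + 1.125
Sum = 1.50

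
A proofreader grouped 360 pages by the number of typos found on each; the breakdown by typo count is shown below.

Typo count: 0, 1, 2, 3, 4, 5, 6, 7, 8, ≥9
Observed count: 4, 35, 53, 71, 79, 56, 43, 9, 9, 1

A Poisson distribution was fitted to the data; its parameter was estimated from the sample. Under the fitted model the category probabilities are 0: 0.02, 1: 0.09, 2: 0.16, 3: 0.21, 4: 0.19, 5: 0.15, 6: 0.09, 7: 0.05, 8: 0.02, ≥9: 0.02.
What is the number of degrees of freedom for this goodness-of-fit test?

8

There are k = 10 categories and 1 parameter estimated from the data, so df = 10 − 1 − 1 = 8.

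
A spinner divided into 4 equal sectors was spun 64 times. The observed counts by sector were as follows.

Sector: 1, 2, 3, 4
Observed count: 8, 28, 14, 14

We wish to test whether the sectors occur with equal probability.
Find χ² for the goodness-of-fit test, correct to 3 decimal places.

13.500

Expected count for each of the 4 categories: 64/4 = 16.
cat         O        E   (O−E)²/E
1           8       16     4.0000
2          28       16     9.0000
3          14       16     0.2500
4          14       16     0.2500
Sum = 13.500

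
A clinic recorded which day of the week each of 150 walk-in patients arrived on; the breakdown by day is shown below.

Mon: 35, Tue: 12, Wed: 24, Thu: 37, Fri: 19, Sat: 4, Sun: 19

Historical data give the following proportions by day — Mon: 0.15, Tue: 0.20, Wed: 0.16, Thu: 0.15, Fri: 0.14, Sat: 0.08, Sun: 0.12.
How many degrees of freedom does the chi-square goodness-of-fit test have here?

6

There are k = 7 categories and no parameters were estimated from the data, so df = 7 − 1 = 6.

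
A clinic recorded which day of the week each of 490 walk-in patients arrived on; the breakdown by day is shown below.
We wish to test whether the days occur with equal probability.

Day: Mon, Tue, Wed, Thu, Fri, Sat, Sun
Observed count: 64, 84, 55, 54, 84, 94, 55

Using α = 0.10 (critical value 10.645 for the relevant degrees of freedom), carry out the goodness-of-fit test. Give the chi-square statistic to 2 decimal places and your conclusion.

Under H₀ each category has probability 1/7, so each expected count is 490/7 = 70.
Mon: (64 − 70)²/70 = 36/70 = 0.514
Tue: (84 − 70)²/70 = 196/70 = 2.800
Wed: (55 − 70)²/70 = 225/70 = 3.214
Thu: (54 − 70)²/70 = 256/70 = 3.657
Fri: (84 − 70)²/70 = 196/70 = 2.800
Sat: (94 − 70)²/70 = 576/70 = 8.229
Sun: (55 − 70)²/70 = 225/70 = 3.214
Sum = 24.43
df = 6. Since 24.43 > 10.645, we reject H₀.

24.43; reject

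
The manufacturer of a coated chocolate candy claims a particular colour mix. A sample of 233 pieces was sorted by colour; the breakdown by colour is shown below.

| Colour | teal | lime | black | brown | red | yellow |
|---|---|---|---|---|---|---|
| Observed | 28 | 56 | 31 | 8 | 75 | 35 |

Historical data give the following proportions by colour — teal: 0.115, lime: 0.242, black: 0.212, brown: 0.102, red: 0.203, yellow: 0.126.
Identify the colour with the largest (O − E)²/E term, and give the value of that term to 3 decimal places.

Expected counts E_i = n·p_i: 233×0.115 = 26.795, 233×0.242 = 56.386, 233×0.212 = 49.396, 233×0.102 = 23.766, 233×0.203 = 47.299, 233×0.126 = 29.358.
cat         O        E   (O−E)²/E
teal       28   26.795     0.0542
lime       56   56.386     0.0026
black      31   49.396     6.8510
brown       8   23.766    10.4589
red        75   47.299    16.2233
yellow     35   29.358     1.0843
The largest term is for red: 16.223.

red, 16.223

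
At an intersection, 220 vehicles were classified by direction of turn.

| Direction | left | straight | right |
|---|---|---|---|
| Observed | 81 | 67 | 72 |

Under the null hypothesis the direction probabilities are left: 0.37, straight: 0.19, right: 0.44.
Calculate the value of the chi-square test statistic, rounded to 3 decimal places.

21.548

Expected counts E_i = n·p_i: 220×0.37 = 81.4, 220×0.19 = 41.8, 220×0.44 = 96.8.
left: (81 − 81.4)²/81.4 = 0.16/81.4 = 0.0020
straight: (67 − 41.8)²/41.8 = 635.04/41.8 = 15.1923
right: (72 − 96.8)²/96.8 = 615.04/96.8 = 6.3537
Sum = 21.548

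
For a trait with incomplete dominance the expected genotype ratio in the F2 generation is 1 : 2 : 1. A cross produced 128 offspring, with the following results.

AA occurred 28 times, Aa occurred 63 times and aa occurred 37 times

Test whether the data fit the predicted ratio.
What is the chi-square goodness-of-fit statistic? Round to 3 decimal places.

Ratio total = 4. Expected counts: 128×1/4 = 32, 128×2/4 = 64, 128×1/4 = 32.
AA: (28 − 32)²/32 = 16/32 = 0.5000
Aa: (63 − 64)²/64 = 1/64 = 0.0156
aa: (37 − 32)²/32 = 25/32 = 0.7813
Sum = 1.297

1.297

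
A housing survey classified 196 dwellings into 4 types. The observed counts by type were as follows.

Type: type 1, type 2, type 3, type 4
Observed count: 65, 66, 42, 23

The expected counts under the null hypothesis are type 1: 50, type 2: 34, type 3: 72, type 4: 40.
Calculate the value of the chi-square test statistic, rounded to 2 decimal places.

54.34

cat         O        E   (O−E)²/E
type 1     65       50      4.500
type 2     66       34     30.118
type 3     42       72     12.500
type 4     23       40      7.225
Sum = 54.34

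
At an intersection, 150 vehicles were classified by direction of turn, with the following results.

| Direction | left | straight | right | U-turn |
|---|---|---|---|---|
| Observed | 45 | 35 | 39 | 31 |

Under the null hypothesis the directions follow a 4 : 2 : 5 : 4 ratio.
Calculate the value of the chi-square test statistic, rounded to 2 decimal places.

16.32

Ratio total = 15. Expected counts: 150×4/15 = 40, 150×2/15 = 20, 150×5/15 = 50, 150×4/15 = 40.
χ² = (45−40)²/40 + (35−20)²/20 + (39−50)²/50 + (31−40)²/40
   = 0.625 + 11.250 + 2.420 + 2.025
Sum = 16.32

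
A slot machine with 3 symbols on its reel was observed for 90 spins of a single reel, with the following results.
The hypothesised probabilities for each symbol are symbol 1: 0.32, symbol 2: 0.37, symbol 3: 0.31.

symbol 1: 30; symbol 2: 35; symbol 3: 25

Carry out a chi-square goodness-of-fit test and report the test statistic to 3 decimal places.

0.438

Expected counts E_i = n·p_i: 90×0.32 = 28.8, 90×0.37 = 33.3, 90×0.31 = 27.9.
cat           O        E   (O−E)²/E
symbol 1     30     28.8     0.0500
symbol 2     35     33.3     0.0868
symbol 3     25     27.9     0.3014
Sum = 0.438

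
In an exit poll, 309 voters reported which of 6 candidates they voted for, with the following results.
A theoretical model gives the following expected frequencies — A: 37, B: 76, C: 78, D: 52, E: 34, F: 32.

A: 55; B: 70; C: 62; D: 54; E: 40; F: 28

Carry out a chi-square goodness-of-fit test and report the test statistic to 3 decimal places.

A: (55 − 37)²/37 = 324/37 = 8.7568
B: (70 − 76)²/76 = 36/76 = 0.4737
C: (62 − 78)²/78 = 256/78 = 3.2821
D: (54 − 52)²/52 = 4/52 = 0.0769
E: (40 − 34)²/34 = 36/34 = 1.0588
F: (28 − 32)²/32 = 16/32 = 0.5000
Sum = 14.148

14.148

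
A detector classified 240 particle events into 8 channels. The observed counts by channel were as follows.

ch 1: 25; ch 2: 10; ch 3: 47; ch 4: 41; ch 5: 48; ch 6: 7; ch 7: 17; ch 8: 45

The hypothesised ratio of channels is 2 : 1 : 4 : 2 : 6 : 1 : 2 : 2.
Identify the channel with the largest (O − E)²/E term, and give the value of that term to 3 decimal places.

Ratio total = 20. Expected counts: 240×2/20 = 24, 240×1/20 = 12, 240×4/20 = 48, 240×2/20 = 24, 240×6/20 = 72, 240×1/20 = 12, 240×2/20 = 24, 240×2/20 = 24.
ch 1: (25 − 24)²/24 = 1/24 = 0.0417
ch 2: (10 − 12)²/12 = 4/12 = 0.3333
ch 3: (47 − 48)²/48 = 1/48 = 0.0208
ch 4: (41 − 24)²/24 = 289/24 = 12.0417
ch 5: (48 − 72)²/72 = 576/72 = 8.0000
ch 6: (7 − 12)²/12 = 25/12 = 2.0833
ch 7: (17 − 24)²/24 = 49/24 = 2.0417
ch 8: (45 − 24)²/24 = 441/24 = 18.3750
The largest term is for ch 8: 18.375.

ch 8, 18.375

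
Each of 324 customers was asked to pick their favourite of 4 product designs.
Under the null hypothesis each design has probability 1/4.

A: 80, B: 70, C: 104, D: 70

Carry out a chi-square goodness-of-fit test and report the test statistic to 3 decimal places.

Under H₀ each category has probability 1/4, so each expected count is 324/4 = 81.
cat         O        E   (O−E)²/E
A          80       81     0.0123
B          70       81     1.4938
C         104       81     6.5309
D          70       81     1.4938
Sum = 9.531

9.531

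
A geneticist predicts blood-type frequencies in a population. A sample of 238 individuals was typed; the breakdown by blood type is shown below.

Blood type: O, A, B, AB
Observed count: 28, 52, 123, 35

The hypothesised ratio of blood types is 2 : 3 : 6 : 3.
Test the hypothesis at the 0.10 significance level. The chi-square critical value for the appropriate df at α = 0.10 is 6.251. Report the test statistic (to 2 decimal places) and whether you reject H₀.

10.42; reject

Ratio total = 14. Expected counts: 238×2/14 = 34, 238×3/14 = 51, 238×6/14 = 102, 238×3/14 = 51.
χ² = (28−34)²/34 + (52−51)²/51 + (123−102)²/102 + (35−51)²/51
   = 1.059 + 0.020 + 4.324 + 5.020
Sum = 10.42
df = 3. Since 10.42 > 6.251, we reject H₀.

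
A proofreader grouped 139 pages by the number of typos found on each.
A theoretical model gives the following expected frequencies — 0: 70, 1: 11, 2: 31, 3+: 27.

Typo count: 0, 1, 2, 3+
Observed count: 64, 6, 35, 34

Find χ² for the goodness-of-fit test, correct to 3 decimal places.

5.118

cat         O        E   (O−E)²/E
0          64       70     0.5143
1           6       11     2.2727
2          35       31     0.5161
3+         34       27     1.8148
Sum = 5.118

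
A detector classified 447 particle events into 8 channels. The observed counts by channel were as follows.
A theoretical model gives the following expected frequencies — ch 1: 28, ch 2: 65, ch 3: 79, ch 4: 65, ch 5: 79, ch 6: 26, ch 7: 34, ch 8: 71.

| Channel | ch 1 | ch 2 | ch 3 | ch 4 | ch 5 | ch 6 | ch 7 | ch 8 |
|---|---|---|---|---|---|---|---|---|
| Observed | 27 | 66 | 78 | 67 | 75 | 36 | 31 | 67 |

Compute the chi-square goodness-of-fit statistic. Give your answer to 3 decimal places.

4.664

χ² = (27−28)²/28 + (66−65)²/65 + (78−79)²/79 + (67−65)²/65 + (75−79)²/79 + (36−26)²/26 + (31−34)²/34 + (67−71)²/71
   = 0.0357 + 0.0154 + 0.0127 + 0.0615 + 0.2025 + 3.8462 + 0.2647 + 0.2254
Sum = 4.664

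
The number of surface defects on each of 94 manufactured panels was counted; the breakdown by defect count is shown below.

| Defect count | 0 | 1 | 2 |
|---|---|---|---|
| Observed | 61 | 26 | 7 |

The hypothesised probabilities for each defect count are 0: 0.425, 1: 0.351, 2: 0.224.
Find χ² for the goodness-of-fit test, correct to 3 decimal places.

21.957

Expected counts E_i = n·p_i: 94×0.425 = 39.95, 94×0.351 = 32.994, 94×0.224 = 21.056.
cat         O        E   (O−E)²/E
0          61    39.95    11.0914
1          26   32.994     1.4826
2           7   21.056     9.3831
Sum = 21.957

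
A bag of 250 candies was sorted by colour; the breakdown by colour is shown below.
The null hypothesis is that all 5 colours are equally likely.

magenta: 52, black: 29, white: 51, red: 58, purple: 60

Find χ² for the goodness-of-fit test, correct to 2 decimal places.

Expected count for each of the 5 categories: 250/5 = 50.
cat          O        E   (O−E)²/E
magenta     52       50      0.080
black       29       50      8.820
white       51       50      0.020
red         58       50      1.280
purple      60       50      2.000
Sum = 12.20

12.20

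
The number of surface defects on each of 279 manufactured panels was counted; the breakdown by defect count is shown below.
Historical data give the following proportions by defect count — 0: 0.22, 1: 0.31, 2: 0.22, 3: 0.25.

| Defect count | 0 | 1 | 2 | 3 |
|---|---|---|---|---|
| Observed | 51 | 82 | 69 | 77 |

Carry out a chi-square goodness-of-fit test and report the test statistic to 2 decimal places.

Expected counts E_i = n·p_i: 279×0.22 = 61.38, 279×0.31 = 86.49, 279×0.22 = 61.38, 279×0.25 = 69.75.
cat         O        E   (O−E)²/E
0          51    61.38      1.755
1          82    86.49      0.233
2          69    61.38      0.946
3          77    69.75      0.754
Sum = 3.69

3.69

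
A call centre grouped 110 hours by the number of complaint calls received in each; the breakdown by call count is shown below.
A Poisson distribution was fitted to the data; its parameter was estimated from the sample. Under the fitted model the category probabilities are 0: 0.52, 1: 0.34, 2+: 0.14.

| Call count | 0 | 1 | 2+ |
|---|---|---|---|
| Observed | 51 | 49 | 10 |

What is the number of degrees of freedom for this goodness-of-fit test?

There are k = 3 categories and 1 parameter estimated from the data, so df = 3 − 1 − 1 = 1.

1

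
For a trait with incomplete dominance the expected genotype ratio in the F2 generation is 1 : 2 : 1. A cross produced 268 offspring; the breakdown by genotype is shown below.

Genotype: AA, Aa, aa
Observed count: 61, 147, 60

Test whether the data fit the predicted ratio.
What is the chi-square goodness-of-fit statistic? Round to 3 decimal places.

Ratio total = 4. Expected counts: 268×1/4 = 67, 268×2/4 = 134, 268×1/4 = 67.
cat         O        E   (O−E)²/E
AA         61       67     0.5373
Aa        147      134     1.2612
aa         60       67     0.7313
Sum = 2.530

2.530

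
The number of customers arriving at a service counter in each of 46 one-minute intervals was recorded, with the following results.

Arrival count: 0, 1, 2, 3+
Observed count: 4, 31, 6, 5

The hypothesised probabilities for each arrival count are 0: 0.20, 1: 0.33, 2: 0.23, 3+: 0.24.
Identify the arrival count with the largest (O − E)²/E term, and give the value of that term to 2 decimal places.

Expected counts E_i = n·p_i: 46×0.20 = 9.2, 46×0.33 = 15.18, 46×0.23 = 10.58, 46×0.24 = 11.04.
cat         O        E   (O−E)²/E
0           4      9.2      2.939
1          31    15.18     16.487
2           6    10.58      1.983
3+          5    11.04      3.304
The largest term is for 1: 16.49.

1, 16.49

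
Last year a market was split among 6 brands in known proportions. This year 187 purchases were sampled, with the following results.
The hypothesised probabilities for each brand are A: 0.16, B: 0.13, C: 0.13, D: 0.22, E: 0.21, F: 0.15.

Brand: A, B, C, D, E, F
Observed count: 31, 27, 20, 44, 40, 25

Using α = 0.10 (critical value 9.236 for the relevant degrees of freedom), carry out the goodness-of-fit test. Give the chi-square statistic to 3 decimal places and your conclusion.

Expected counts E_i = n·p_i: 187×0.16 = 29.92, 187×0.13 = 24.31, 187×0.13 = 24.31, 187×0.22 = 41.14, 187×0.21 = 39.27, 187×0.15 = 28.05.
A: (31 − 29.92)²/29.92 = 1.1664/29.92 = 0.0390
B: (27 − 24.31)²/24.31 = 7.2361/24.31 = 0.2977
C: (20 − 24.31)²/24.31 = 18.5761/24.31 = 0.7641
D: (44 − 41.14)²/41.14 = 8.1796/41.14 = 0.1988
E: (40 − 39.27)²/39.27 = 0.5329/39.27 = 0.0136
F: (25 − 28.05)²/28.05 = 9.3025/28.05 = 0.3316
Sum = 1.645
df = 5. Since 1.645 < 9.236, we do not reject H₀.

1.645; do not reject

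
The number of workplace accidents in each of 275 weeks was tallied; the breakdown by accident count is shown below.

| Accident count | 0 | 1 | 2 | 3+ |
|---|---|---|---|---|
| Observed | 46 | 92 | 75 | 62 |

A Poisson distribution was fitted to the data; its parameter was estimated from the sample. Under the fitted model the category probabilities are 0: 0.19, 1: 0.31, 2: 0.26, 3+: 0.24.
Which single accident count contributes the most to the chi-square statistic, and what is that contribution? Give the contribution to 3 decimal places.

Expected counts E_i = n·p_i: 275×0.19 = 52.25, 275×0.31 = 85.25, 275×0.26 = 71.5, 275×0.24 = 66.
χ² = (46−52.25)²/52.25 + (92−85.25)²/85.25 + (75−71.5)²/71.5 + (62−66)²/66
   = 0.7476 + 0.5345 + 0.1713 + 0.2424
The largest term is for 0: 0.748.

0, 0.748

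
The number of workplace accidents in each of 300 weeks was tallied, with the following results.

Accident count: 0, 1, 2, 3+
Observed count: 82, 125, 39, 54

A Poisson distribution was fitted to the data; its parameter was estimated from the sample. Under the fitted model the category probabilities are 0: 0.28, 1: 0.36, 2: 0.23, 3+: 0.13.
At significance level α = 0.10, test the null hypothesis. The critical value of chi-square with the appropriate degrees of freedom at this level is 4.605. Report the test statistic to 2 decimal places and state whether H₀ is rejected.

21.54; reject

Expected counts E_i = n·p_i: 300×0.28 = 84, 300×0.36 = 108, 300×0.23 = 69, 300×0.13 = 39.
χ² = (82−84)²/84 + (125−108)²/108 + (39−69)²/69 + (54−39)²/39
   = 0.048 + 2.676 + 13.043 + 5.769
Sum = 21.54
df = 2. Since 21.54 > 4.605, we reject H₀.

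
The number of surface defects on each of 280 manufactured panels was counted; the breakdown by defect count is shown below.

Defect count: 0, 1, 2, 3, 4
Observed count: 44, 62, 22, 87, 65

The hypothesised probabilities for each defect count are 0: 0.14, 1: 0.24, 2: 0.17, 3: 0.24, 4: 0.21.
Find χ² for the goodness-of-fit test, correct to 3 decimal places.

21.246

Expected counts E_i = n·p_i: 280×0.14 = 39.2, 280×0.24 = 67.2, 280×0.17 = 47.6, 280×0.24 = 67.2, 280×0.21 = 58.8.
0: (44 − 39.2)²/39.2 = 23.04/39.2 = 0.5878
1: (62 − 67.2)²/67.2 = 27.04/67.2 = 0.4024
2: (22 − 47.6)²/47.6 = 655.36/47.6 = 13.7681
3: (87 − 67.2)²/67.2 = 392.04/67.2 = 5.8339
4: (65 − 58.8)²/58.8 = 38.44/58.8 = 0.6537
Sum = 21.246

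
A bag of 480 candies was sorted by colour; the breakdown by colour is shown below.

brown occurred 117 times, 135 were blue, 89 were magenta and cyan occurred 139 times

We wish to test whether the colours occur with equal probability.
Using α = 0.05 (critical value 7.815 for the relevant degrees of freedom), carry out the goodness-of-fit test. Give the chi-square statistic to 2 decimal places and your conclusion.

Expected count for each of the 4 categories: 480/4 = 120.
χ² = (117−120)²/120 + (135−120)²/120 + (89−120)²/120 + (139−120)²/120
   = 0.075 + 1.875 + 8.008 + 3.008
Sum = 12.97
df = 3. Since 12.97 > 7.815, we reject H₀.

12.97; reject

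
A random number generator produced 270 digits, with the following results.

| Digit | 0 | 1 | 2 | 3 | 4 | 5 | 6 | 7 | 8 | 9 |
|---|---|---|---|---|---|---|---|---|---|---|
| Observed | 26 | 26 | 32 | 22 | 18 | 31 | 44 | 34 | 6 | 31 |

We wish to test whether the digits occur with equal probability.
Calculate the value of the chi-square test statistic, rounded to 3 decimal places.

34.963

Under H₀ each category has probability 1/10, so each expected count is 270/10 = 27.
cat         O        E   (O−E)²/E
0          26       27     0.0370
1          26       27     0.0370
2          32       27     0.9259
3          22       27     0.9259
4          18       27     3.0000
5          31       27     0.5926
6          44       27    10.7037
7          34       27     1.8148
8           6       27    16.3333
9          31       27     0.5926
Sum = 34.963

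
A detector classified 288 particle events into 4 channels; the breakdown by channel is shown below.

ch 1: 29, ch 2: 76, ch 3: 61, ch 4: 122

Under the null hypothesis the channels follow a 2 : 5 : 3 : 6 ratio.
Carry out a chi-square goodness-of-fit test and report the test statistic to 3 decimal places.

Ratio total = 16. Expected counts: 288×2/16 = 36, 288×5/16 = 90, 288×3/16 = 54, 288×6/16 = 108.
ch 1: (29 − 36)²/36 = 49/36 = 1.3611
ch 2: (76 − 90)²/90 = 196/90 = 2.1778
ch 3: (61 − 54)²/54 = 49/54 = 0.9074
ch 4: (122 − 108)²/108 = 196/108 = 1.8148
Sum = 6.261

6.261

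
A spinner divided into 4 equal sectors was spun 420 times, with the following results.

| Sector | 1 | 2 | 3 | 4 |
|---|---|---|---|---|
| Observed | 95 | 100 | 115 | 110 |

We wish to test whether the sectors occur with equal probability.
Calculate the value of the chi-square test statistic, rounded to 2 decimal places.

2.38

Expected count for each of the 4 categories: 420/4 = 105.
1: (95 − 105)²/105 = 100/105 = 0.952
2: (100 − 105)²/105 = 25/105 = 0.238
3: (115 − 105)²/105 = 100/105 = 0.952
4: (110 − 105)²/105 = 25/105 = 0.238
Sum = 2.38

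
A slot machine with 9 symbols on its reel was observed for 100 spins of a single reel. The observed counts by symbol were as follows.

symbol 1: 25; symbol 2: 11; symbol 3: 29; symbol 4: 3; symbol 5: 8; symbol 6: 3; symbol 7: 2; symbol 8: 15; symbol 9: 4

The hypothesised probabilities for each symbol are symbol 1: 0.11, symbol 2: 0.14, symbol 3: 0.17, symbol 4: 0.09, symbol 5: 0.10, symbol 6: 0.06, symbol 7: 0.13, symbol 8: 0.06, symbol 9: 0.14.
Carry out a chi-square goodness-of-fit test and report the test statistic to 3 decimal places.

62.782

Expected counts E_i = n·p_i: 100×0.11 = 11, 100×0.14 = 14, 100×0.17 = 17, 100×0.09 = 9, 100×0.10 = 10, 100×0.06 = 6, 100×0.13 = 13, 100×0.06 = 6, 100×0.14 = 14.
symbol 1: (25 − 11)²/11 = 196/11 = 17.8182
symbol 2: (11 − 14)²/14 = 9/14 = 0.6429
symbol 3: (29 − 17)²/17 = 144/17 = 8.4706
symbol 4: (3 − 9)²/9 = 36/9 = 4.0000
symbol 5: (8 − 10)²/10 = 4/10 = 0.4000
symbol 6: (3 − 6)²/6 = 9/6 = 1.5000
symbol 7: (2 − 13)²/13 = 121/13 = 9.3077
symbol 8: (15 − 6)²/6 = 81/6 = 13.5000
symbol 9: (4 − 14)²/14 = 100/14 = 7.1429
Sum = 62.782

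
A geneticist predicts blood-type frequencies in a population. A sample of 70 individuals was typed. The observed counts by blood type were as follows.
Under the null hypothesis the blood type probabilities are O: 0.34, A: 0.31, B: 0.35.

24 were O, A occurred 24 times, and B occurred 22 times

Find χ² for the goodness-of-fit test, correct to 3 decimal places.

Expected counts E_i = n·p_i: 70×0.34 = 23.8, 70×0.31 = 21.7, 70×0.35 = 24.5.
O: (24 − 23.8)²/23.8 = 0.04/23.8 = 0.0017
A: (24 − 21.7)²/21.7 = 5.29/21.7 = 0.2438
B: (22 − 24.5)²/24.5 = 6.25/24.5 = 0.2551
Sum = 0.501

0.501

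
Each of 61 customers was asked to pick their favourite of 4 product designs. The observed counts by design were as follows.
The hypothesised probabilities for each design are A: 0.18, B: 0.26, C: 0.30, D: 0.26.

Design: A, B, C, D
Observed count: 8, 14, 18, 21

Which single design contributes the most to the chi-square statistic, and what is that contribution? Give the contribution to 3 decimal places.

D, 1.666

Expected counts E_i = n·p_i: 61×0.18 = 10.98, 61×0.26 = 15.86, 61×0.30 = 18.3, 61×0.26 = 15.86.
χ² = (8−10.98)²/10.98 + (14−15.86)²/15.86 + (18−18.3)²/18.3 + (21−15.86)²/15.86
   = 0.8088 + 0.2181 + 0.0049 + 1.6658
The largest term is for D: 1.666.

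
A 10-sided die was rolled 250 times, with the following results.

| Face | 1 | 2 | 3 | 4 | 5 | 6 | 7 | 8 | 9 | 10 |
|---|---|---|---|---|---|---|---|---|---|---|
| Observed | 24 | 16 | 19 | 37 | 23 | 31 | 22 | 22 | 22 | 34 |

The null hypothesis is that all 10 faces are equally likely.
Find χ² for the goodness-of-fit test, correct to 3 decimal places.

16.400

Expected count for each of the 10 categories: 250/10 = 25.
cat         O        E   (O−E)²/E
1          24       25     0.0400
2          16       25     3.2400
3          19       25     1.4400
4          37       25     5.7600
5          23       25     0.1600
6          31       25     1.4400
7          22       25     0.3600
8          22       25     0.3600
9          22       25     0.3600
10         34       25     3.2400
Sum = 16.400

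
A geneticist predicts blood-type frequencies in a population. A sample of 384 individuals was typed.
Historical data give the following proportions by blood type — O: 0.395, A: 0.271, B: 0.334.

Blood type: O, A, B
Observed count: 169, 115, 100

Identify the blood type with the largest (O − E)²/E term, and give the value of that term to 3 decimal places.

B, 6.225

Expected counts E_i = n·p_i: 384×0.395 = 151.68, 384×0.271 = 104.064, 384×0.334 = 128.256.
O: (169 − 151.68)²/151.68 = 299.9824/151.68 = 1.9777
A: (115 − 104.064)²/104.064 = 119.596096/104.064 = 1.1493
B: (100 − 128.256)²/128.256 = 798.401536/128.256 = 6.2251
The largest term is for B: 6.225.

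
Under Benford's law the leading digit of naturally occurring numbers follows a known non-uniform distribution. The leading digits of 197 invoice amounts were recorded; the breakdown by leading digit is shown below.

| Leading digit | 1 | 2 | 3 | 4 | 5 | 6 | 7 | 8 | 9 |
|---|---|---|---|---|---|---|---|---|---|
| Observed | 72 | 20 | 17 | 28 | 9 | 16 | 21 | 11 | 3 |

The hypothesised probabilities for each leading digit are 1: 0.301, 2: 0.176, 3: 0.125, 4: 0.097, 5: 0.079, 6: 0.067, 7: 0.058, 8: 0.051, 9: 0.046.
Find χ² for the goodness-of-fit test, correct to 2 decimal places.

30.96

Expected counts E_i = n·p_i: 197×0.301 = 59.297, 197×0.176 = 34.672, 197×0.125 = 24.625, 197×0.097 = 19.109, 197×0.079 = 15.563, 197×0.067 = 13.199, 197×0.058 = 11.426, 197×0.051 = 10.047, 197×0.046 = 9.062.
χ² = (72−59.297)²/59.297 + (20−34.672)²/34.672 + (17−24.625)²/24.625 + (28−19.109)²/19.109 + (9−15.563)²/15.563 + (16−13.199)²/13.199 + (21−11.426)²/11.426 + (11−10.047)²/10.047 + (3−9.062)²/9.062
   = 2.721 + 6.209 + 2.361 + 4.137 + 2.768 + 0.594 + 8.022 + 0.090 + 4.055
Sum = 30.96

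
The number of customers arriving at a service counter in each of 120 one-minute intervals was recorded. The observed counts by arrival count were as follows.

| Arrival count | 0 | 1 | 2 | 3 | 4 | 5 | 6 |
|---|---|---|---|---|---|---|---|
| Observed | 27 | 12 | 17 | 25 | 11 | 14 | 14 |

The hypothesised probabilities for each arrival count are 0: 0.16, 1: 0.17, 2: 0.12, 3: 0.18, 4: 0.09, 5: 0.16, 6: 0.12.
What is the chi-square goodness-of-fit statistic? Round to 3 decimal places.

9.055

Expected counts E_i = n·p_i: 120×0.16 = 19.2, 120×0.17 = 20.4, 120×0.12 = 14.4, 120×0.18 = 21.6, 120×0.09 = 10.8, 120×0.16 = 19.2, 120×0.12 = 14.4.
cat         O        E   (O−E)²/E
0          27     19.2     3.1688
1          12     20.4     3.4588
2          17     14.4     0.4694
3          25     21.6     0.5352
4          11     10.8     0.0037
5          14     19.2     1.4083
6          14     14.4     0.0111
Sum = 9.055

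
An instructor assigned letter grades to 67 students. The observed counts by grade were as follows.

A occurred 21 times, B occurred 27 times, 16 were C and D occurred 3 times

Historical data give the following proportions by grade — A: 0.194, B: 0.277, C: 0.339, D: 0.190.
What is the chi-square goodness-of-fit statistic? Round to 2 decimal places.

Expected counts E_i = n·p_i: 67×0.194 = 12.998, 67×0.277 = 18.559, 67×0.339 = 22.713, 67×0.190 = 12.73.
A: (21 − 12.998)²/12.998 = 64.032004/12.998 = 4.926
B: (27 − 18.559)²/18.559 = 71.250481/18.559 = 3.839
C: (16 − 22.713)²/22.713 = 45.064369/22.713 = 1.984
D: (3 − 12.73)²/12.73 = 94.6729/12.73 = 7.437
Sum = 18.19

18.19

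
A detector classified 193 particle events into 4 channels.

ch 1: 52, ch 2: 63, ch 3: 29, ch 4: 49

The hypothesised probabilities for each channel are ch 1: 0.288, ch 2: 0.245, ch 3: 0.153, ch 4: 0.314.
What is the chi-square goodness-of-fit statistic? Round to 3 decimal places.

Expected counts E_i = n·p_i: 193×0.288 = 55.584, 193×0.245 = 47.285, 193×0.153 = 29.529, 193×0.314 = 60.602.
χ² = (52−55.584)²/55.584 + (63−47.285)²/47.285 + (29−29.529)²/29.529 + (49−60.602)²/60.602
   = 0.2311 + 5.2228 + 0.0095 + 2.2212
Sum = 7.685

7.685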